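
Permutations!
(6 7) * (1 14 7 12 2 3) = [0, 14, 3, 1, 4, 5, 12, 6, 8, 9, 10, 11, 2, 13, 7] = (1 14 7 6 12 2 3)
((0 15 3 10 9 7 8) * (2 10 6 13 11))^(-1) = (0 8 7 9 10 2 11 13 6 3 15)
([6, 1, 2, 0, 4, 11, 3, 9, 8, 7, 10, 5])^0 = (11)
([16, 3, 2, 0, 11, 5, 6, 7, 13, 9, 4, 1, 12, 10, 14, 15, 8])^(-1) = [3, 11, 2, 1, 10, 5, 6, 7, 16, 9, 13, 4, 12, 8, 14, 15, 0]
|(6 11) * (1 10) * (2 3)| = |(1 10)(2 3)(6 11)| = 2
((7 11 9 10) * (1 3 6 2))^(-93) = (1 2 6 3)(7 10 9 11)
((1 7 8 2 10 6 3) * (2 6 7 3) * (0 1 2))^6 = ((0 1 3 2 10 7 8 6))^6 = (0 8 10 3)(1 6 7 2)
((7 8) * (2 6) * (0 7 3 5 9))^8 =((0 7 8 3 5 9)(2 6))^8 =(0 8 5)(3 9 7)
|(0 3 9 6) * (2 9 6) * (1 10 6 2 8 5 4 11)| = |(0 3 2 9 8 5 4 11 1 10 6)| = 11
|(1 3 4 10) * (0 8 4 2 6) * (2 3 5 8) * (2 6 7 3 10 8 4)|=8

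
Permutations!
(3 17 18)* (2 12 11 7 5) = (2 12 11 7 5)(3 17 18) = [0, 1, 12, 17, 4, 2, 6, 5, 8, 9, 10, 7, 11, 13, 14, 15, 16, 18, 3]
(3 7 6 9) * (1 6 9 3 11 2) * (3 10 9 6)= (1 3 7 6 10 9 11 2)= [0, 3, 1, 7, 4, 5, 10, 6, 8, 11, 9, 2]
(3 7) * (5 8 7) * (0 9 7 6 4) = (0 9 7 3 5 8 6 4) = [9, 1, 2, 5, 0, 8, 4, 3, 6, 7]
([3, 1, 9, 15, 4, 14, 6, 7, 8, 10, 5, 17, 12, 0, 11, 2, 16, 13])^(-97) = [15, 1, 10, 2, 4, 11, 6, 7, 8, 5, 14, 13, 12, 3, 17, 9, 16, 0]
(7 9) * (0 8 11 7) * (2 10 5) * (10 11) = (0 8 10 5 2 11 7 9) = [8, 1, 11, 3, 4, 2, 6, 9, 10, 0, 5, 7]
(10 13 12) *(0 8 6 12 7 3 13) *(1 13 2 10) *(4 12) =(0 8 6 4 12 1 13 7 3 2 10) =[8, 13, 10, 2, 12, 5, 4, 3, 6, 9, 0, 11, 1, 7]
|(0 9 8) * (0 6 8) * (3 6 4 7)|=10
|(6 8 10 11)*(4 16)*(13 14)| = 4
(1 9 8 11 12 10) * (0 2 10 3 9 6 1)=[2, 6, 10, 9, 4, 5, 1, 7, 11, 8, 0, 12, 3]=(0 2 10)(1 6)(3 9 8 11 12)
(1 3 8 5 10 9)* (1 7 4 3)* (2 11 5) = (2 11 5 10 9 7 4 3 8) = [0, 1, 11, 8, 3, 10, 6, 4, 2, 7, 9, 5]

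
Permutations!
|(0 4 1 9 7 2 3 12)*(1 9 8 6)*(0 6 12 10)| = 28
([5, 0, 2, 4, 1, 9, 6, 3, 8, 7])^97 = (0 1 4 3 7 9 5)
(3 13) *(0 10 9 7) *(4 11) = [10, 1, 2, 13, 11, 5, 6, 0, 8, 7, 9, 4, 12, 3] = (0 10 9 7)(3 13)(4 11)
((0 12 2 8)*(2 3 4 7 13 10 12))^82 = ((0 2 8)(3 4 7 13 10 12))^82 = (0 2 8)(3 10 7)(4 12 13)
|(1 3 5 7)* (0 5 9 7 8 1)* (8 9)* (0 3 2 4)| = |(0 5 9 7 3 8 1 2 4)| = 9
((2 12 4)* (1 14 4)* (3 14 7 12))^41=(1 12 7)(2 3 14 4)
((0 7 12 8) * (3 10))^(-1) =(0 8 12 7)(3 10)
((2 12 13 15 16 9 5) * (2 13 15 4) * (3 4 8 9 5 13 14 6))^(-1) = ((2 12 15 16 5 14 6 3 4)(8 9 13))^(-1) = (2 4 3 6 14 5 16 15 12)(8 13 9)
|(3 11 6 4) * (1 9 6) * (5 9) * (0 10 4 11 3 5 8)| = 9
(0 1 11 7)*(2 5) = (0 1 11 7)(2 5) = [1, 11, 5, 3, 4, 2, 6, 0, 8, 9, 10, 7]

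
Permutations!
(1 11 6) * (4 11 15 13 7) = (1 15 13 7 4 11 6) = [0, 15, 2, 3, 11, 5, 1, 4, 8, 9, 10, 6, 12, 7, 14, 13]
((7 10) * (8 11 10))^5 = ((7 8 11 10))^5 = (7 8 11 10)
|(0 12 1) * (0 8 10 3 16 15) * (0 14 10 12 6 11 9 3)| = |(0 6 11 9 3 16 15 14 10)(1 8 12)| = 9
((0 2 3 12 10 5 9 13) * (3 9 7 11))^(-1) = (0 13 9 2)(3 11 7 5 10 12)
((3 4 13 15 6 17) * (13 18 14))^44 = ((3 4 18 14 13 15 6 17))^44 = (3 13)(4 15)(6 18)(14 17)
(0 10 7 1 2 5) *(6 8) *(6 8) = (0 10 7 1 2 5) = [10, 2, 5, 3, 4, 0, 6, 1, 8, 9, 7]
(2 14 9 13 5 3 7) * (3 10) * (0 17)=(0 17)(2 14 9 13 5 10 3 7)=[17, 1, 14, 7, 4, 10, 6, 2, 8, 13, 3, 11, 12, 5, 9, 15, 16, 0]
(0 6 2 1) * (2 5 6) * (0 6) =[2, 6, 1, 3, 4, 0, 5] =(0 2 1 6 5)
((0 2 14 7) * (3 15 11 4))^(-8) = (15)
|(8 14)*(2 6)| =2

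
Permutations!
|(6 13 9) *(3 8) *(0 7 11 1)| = 12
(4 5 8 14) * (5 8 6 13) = (4 8 14)(5 6 13) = [0, 1, 2, 3, 8, 6, 13, 7, 14, 9, 10, 11, 12, 5, 4]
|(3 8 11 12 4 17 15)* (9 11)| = 8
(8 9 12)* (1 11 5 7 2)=(1 11 5 7 2)(8 9 12)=[0, 11, 1, 3, 4, 7, 6, 2, 9, 12, 10, 5, 8]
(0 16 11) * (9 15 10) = [16, 1, 2, 3, 4, 5, 6, 7, 8, 15, 9, 0, 12, 13, 14, 10, 11] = (0 16 11)(9 15 10)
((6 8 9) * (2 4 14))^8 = ((2 4 14)(6 8 9))^8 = (2 14 4)(6 9 8)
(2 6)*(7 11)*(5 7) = (2 6)(5 7 11) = [0, 1, 6, 3, 4, 7, 2, 11, 8, 9, 10, 5]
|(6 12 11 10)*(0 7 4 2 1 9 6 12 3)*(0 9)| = 15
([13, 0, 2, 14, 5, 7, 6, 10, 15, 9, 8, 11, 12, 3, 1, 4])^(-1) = [1, 14, 2, 13, 15, 4, 6, 5, 10, 9, 7, 11, 12, 0, 3, 8]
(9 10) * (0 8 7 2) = (0 8 7 2)(9 10) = [8, 1, 0, 3, 4, 5, 6, 2, 7, 10, 9]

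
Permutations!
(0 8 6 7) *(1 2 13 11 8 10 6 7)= (0 10 6 1 2 13 11 8 7)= [10, 2, 13, 3, 4, 5, 1, 0, 7, 9, 6, 8, 12, 11]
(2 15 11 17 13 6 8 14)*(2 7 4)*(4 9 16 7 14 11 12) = (2 15 12 4)(6 8 11 17 13)(7 9 16) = [0, 1, 15, 3, 2, 5, 8, 9, 11, 16, 10, 17, 4, 6, 14, 12, 7, 13]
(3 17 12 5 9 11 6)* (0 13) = (0 13)(3 17 12 5 9 11 6) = [13, 1, 2, 17, 4, 9, 3, 7, 8, 11, 10, 6, 5, 0, 14, 15, 16, 12]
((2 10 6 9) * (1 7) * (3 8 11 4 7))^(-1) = ((1 3 8 11 4 7)(2 10 6 9))^(-1) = (1 7 4 11 8 3)(2 9 6 10)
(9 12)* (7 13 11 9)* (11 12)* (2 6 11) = (2 6 11 9)(7 13 12) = [0, 1, 6, 3, 4, 5, 11, 13, 8, 2, 10, 9, 7, 12]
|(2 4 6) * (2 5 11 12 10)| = 7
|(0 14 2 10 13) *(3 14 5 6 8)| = |(0 5 6 8 3 14 2 10 13)| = 9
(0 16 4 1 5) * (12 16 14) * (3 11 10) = (0 14 12 16 4 1 5)(3 11 10) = [14, 5, 2, 11, 1, 0, 6, 7, 8, 9, 3, 10, 16, 13, 12, 15, 4]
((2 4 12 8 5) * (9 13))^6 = (13)(2 4 12 8 5)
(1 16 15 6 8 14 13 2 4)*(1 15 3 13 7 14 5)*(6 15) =(1 16 3 13 2 4 6 8 5)(7 14) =[0, 16, 4, 13, 6, 1, 8, 14, 5, 9, 10, 11, 12, 2, 7, 15, 3]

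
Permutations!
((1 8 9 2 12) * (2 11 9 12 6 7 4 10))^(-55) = ((1 8 12)(2 6 7 4 10)(9 11))^(-55) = (1 12 8)(9 11)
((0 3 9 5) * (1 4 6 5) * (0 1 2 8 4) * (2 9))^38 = ((9)(0 3 2 8 4 6 5 1))^38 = (9)(0 5 4 2)(1 6 8 3)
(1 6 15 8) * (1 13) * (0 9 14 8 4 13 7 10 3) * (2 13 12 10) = (0 9 14 8 7 2 13 1 6 15 4 12 10 3) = [9, 6, 13, 0, 12, 5, 15, 2, 7, 14, 3, 11, 10, 1, 8, 4]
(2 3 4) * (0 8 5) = (0 8 5)(2 3 4) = [8, 1, 3, 4, 2, 0, 6, 7, 5]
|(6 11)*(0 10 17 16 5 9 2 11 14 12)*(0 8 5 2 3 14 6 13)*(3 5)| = 28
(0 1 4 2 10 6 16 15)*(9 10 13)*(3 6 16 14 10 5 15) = [1, 4, 13, 6, 2, 15, 14, 7, 8, 5, 16, 11, 12, 9, 10, 0, 3] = (0 1 4 2 13 9 5 15)(3 6 14 10 16)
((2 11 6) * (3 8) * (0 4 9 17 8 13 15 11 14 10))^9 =((0 4 9 17 8 3 13 15 11 6 2 14 10))^9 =(0 6 3 4 2 13 9 14 15 17 10 11 8)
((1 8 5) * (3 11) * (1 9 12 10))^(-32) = (1 12 5)(8 10 9)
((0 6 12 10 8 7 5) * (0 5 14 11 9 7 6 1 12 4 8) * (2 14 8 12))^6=(0 7)(1 8)(2 6)(4 14)(9 10)(11 12)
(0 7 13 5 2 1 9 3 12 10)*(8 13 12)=(0 7 12 10)(1 9 3 8 13 5 2)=[7, 9, 1, 8, 4, 2, 6, 12, 13, 3, 0, 11, 10, 5]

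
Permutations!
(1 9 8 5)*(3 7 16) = [0, 9, 2, 7, 4, 1, 6, 16, 5, 8, 10, 11, 12, 13, 14, 15, 3] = (1 9 8 5)(3 7 16)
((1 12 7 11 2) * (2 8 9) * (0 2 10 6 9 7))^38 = (0 1)(2 12)(6 10 9)(7 8 11) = ((0 2 1 12)(6 9 10)(7 11 8))^38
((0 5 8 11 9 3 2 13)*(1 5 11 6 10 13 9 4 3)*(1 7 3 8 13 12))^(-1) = (0 13 5 1 12 10 6 8 4 11)(2 3 7 9)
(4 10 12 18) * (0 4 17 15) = (0 4 10 12 18 17 15) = [4, 1, 2, 3, 10, 5, 6, 7, 8, 9, 12, 11, 18, 13, 14, 0, 16, 15, 17]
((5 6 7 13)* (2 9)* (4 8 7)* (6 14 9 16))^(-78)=((2 16 6 4 8 7 13 5 14 9))^(-78)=(2 6 8 13 14)(4 7 5 9 16)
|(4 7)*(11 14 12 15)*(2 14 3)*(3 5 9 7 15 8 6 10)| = 42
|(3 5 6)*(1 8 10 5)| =6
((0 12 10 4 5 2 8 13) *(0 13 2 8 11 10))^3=((13)(0 12)(2 11 10 4 5 8))^3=(13)(0 12)(2 4)(5 11)(8 10)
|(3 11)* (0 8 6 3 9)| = |(0 8 6 3 11 9)| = 6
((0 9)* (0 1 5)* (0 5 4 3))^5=((0 9 1 4 3))^5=(9)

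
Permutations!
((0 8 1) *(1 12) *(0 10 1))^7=(0 8 12)(1 10)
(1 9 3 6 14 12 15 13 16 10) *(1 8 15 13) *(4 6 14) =(1 9 3 14 12 13 16 10 8 15)(4 6) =[0, 9, 2, 14, 6, 5, 4, 7, 15, 3, 8, 11, 13, 16, 12, 1, 10]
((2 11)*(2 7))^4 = ((2 11 7))^4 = (2 11 7)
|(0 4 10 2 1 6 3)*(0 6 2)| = 6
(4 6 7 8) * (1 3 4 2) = (1 3 4 6 7 8 2) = [0, 3, 1, 4, 6, 5, 7, 8, 2]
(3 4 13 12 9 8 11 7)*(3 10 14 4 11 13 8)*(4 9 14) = [0, 1, 2, 11, 8, 5, 6, 10, 13, 3, 4, 7, 14, 12, 9] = (3 11 7 10 4 8 13 12 14 9)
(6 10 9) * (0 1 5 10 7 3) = (0 1 5 10 9 6 7 3) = [1, 5, 2, 0, 4, 10, 7, 3, 8, 6, 9]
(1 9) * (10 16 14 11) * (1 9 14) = (1 14 11 10 16) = [0, 14, 2, 3, 4, 5, 6, 7, 8, 9, 16, 10, 12, 13, 11, 15, 1]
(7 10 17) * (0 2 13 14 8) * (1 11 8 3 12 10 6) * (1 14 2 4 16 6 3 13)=(0 4 16 6 14 13 2 1 11 8)(3 12 10 17 7)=[4, 11, 1, 12, 16, 5, 14, 3, 0, 9, 17, 8, 10, 2, 13, 15, 6, 7]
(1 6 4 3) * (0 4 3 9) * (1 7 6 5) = (0 4 9)(1 5)(3 7 6) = [4, 5, 2, 7, 9, 1, 3, 6, 8, 0]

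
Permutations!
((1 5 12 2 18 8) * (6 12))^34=(1 8 18 2 12 6 5)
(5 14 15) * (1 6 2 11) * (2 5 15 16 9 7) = (1 6 5 14 16 9 7 2 11) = [0, 6, 11, 3, 4, 14, 5, 2, 8, 7, 10, 1, 12, 13, 16, 15, 9]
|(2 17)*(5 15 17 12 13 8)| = |(2 12 13 8 5 15 17)| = 7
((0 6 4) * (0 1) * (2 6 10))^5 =(0 1 4 6 2 10)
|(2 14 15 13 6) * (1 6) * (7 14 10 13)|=15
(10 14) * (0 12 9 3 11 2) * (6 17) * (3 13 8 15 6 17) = (17)(0 12 9 13 8 15 6 3 11 2)(10 14) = [12, 1, 0, 11, 4, 5, 3, 7, 15, 13, 14, 2, 9, 8, 10, 6, 16, 17]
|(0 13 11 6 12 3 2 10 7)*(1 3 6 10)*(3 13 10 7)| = 8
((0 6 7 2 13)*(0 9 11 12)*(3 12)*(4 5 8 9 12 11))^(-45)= ((0 6 7 2 13 12)(3 11)(4 5 8 9))^(-45)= (0 2)(3 11)(4 9 8 5)(6 13)(7 12)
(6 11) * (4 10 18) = [0, 1, 2, 3, 10, 5, 11, 7, 8, 9, 18, 6, 12, 13, 14, 15, 16, 17, 4] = (4 10 18)(6 11)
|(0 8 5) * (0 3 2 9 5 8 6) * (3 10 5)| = |(0 6)(2 9 3)(5 10)| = 6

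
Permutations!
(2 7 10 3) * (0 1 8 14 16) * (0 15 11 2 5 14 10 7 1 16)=[16, 8, 1, 5, 4, 14, 6, 7, 10, 9, 3, 2, 12, 13, 0, 11, 15]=(0 16 15 11 2 1 8 10 3 5 14)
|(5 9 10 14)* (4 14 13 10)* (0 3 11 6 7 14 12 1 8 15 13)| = |(0 3 11 6 7 14 5 9 4 12 1 8 15 13 10)| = 15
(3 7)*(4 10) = (3 7)(4 10) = [0, 1, 2, 7, 10, 5, 6, 3, 8, 9, 4]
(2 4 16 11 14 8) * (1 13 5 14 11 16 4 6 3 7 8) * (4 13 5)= (16)(1 5 14)(2 6 3 7 8)(4 13)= [0, 5, 6, 7, 13, 14, 3, 8, 2, 9, 10, 11, 12, 4, 1, 15, 16]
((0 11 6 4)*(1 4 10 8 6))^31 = (0 4 1 11)(6 10 8)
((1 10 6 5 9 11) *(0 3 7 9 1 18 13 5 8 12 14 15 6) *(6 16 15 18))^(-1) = ((0 3 7 9 11 6 8 12 14 18 13 5 1 10)(15 16))^(-1) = (0 10 1 5 13 18 14 12 8 6 11 9 7 3)(15 16)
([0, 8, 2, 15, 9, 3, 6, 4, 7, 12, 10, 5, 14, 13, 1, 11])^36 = [0, 8, 2, 3, 9, 5, 6, 4, 7, 12, 10, 11, 14, 13, 1, 15]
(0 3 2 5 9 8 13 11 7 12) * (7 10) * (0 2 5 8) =(0 3 5 9)(2 8 13 11 10 7 12) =[3, 1, 8, 5, 4, 9, 6, 12, 13, 0, 7, 10, 2, 11]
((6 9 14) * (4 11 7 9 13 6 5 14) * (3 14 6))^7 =((3 14 5 6 13)(4 11 7 9))^7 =(3 5 13 14 6)(4 9 7 11)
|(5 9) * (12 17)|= 2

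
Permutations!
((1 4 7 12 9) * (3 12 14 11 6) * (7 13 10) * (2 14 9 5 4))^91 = ((1 2 14 11 6 3 12 5 4 13 10 7 9))^91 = (14)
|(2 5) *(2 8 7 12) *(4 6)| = 10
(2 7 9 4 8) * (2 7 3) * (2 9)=[0, 1, 3, 9, 8, 5, 6, 2, 7, 4]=(2 3 9 4 8 7)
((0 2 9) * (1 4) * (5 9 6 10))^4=((0 2 6 10 5 9)(1 4))^4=(0 5 6)(2 9 10)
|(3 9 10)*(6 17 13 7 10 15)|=8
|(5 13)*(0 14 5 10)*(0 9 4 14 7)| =6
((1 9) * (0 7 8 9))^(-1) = ((0 7 8 9 1))^(-1) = (0 1 9 8 7)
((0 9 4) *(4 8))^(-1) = ((0 9 8 4))^(-1) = (0 4 8 9)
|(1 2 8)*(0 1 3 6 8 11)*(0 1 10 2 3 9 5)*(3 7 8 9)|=|(0 10 2 11 1 7 8 3 6 9 5)|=11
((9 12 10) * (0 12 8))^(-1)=(0 8 9 10 12)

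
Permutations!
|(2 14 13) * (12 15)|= 6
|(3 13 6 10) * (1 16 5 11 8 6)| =|(1 16 5 11 8 6 10 3 13)| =9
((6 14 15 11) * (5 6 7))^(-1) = (5 7 11 15 14 6)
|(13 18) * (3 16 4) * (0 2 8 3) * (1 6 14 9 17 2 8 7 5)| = 40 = |(0 8 3 16 4)(1 6 14 9 17 2 7 5)(13 18)|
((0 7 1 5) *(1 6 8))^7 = (0 7 6 8 1 5)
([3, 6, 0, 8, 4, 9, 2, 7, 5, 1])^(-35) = (0 1 8 2 9 3 6 5)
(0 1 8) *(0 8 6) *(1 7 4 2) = (8)(0 7 4 2 1 6) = [7, 6, 1, 3, 2, 5, 0, 4, 8]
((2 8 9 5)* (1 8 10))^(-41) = (1 8 9 5 2 10)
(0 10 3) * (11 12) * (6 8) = (0 10 3)(6 8)(11 12) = [10, 1, 2, 0, 4, 5, 8, 7, 6, 9, 3, 12, 11]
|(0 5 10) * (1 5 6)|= |(0 6 1 5 10)|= 5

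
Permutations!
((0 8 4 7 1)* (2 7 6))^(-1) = (0 1 7 2 6 4 8)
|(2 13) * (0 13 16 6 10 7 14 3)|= |(0 13 2 16 6 10 7 14 3)|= 9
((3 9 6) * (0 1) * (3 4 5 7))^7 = (0 1)(3 9 6 4 5 7)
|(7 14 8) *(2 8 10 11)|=|(2 8 7 14 10 11)|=6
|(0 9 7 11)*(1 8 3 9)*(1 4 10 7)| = |(0 4 10 7 11)(1 8 3 9)| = 20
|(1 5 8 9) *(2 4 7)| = |(1 5 8 9)(2 4 7)| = 12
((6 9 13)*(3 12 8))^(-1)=(3 8 12)(6 13 9)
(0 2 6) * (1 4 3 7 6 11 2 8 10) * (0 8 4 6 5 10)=(0 4 3 7 5 10 1 6 8)(2 11)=[4, 6, 11, 7, 3, 10, 8, 5, 0, 9, 1, 2]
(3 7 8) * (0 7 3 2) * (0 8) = (0 7)(2 8) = [7, 1, 8, 3, 4, 5, 6, 0, 2]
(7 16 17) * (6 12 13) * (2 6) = (2 6 12 13)(7 16 17) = [0, 1, 6, 3, 4, 5, 12, 16, 8, 9, 10, 11, 13, 2, 14, 15, 17, 7]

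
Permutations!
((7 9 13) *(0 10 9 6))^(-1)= (0 6 7 13 9 10)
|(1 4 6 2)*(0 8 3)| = 12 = |(0 8 3)(1 4 6 2)|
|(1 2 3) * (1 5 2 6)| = 6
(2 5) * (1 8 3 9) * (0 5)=(0 5 2)(1 8 3 9)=[5, 8, 0, 9, 4, 2, 6, 7, 3, 1]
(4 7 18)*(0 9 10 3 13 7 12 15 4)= (0 9 10 3 13 7 18)(4 12 15)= [9, 1, 2, 13, 12, 5, 6, 18, 8, 10, 3, 11, 15, 7, 14, 4, 16, 17, 0]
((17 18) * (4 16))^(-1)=((4 16)(17 18))^(-1)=(4 16)(17 18)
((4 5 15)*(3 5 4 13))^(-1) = ((3 5 15 13))^(-1) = (3 13 15 5)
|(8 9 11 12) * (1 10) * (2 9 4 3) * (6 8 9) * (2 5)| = |(1 10)(2 6 8 4 3 5)(9 11 12)| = 6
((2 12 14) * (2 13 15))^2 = (2 14 15 12 13)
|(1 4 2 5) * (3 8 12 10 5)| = 8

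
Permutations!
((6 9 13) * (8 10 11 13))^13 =(6 9 8 10 11 13)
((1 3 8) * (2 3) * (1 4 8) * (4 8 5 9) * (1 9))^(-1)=((1 2 3 9 4 5))^(-1)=(1 5 4 9 3 2)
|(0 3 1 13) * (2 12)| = |(0 3 1 13)(2 12)| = 4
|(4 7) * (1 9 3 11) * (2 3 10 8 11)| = |(1 9 10 8 11)(2 3)(4 7)| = 10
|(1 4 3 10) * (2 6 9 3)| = 7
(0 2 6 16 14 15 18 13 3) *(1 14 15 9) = (0 2 6 16 15 18 13 3)(1 14 9) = [2, 14, 6, 0, 4, 5, 16, 7, 8, 1, 10, 11, 12, 3, 9, 18, 15, 17, 13]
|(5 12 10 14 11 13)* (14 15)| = 7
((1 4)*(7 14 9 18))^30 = (7 9)(14 18)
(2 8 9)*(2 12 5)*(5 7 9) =(2 8 5)(7 9 12) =[0, 1, 8, 3, 4, 2, 6, 9, 5, 12, 10, 11, 7]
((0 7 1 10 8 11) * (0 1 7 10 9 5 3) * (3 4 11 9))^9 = ((0 10 8 9 5 4 11 1 3))^9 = (11)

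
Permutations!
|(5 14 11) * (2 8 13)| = 3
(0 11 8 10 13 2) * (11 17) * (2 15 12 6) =(0 17 11 8 10 13 15 12 6 2) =[17, 1, 0, 3, 4, 5, 2, 7, 10, 9, 13, 8, 6, 15, 14, 12, 16, 11]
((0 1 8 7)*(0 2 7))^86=(0 8 1)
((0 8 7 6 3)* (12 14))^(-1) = (0 3 6 7 8)(12 14)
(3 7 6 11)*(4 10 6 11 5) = (3 7 11)(4 10 6 5) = [0, 1, 2, 7, 10, 4, 5, 11, 8, 9, 6, 3]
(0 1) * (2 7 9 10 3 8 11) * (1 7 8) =[7, 0, 8, 1, 4, 5, 6, 9, 11, 10, 3, 2] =(0 7 9 10 3 1)(2 8 11)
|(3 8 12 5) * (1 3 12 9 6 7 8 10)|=|(1 3 10)(5 12)(6 7 8 9)|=12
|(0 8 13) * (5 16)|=|(0 8 13)(5 16)|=6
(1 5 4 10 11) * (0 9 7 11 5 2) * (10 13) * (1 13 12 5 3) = (0 9 7 11 13 10 3 1 2)(4 12 5) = [9, 2, 0, 1, 12, 4, 6, 11, 8, 7, 3, 13, 5, 10]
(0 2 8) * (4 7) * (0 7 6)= (0 2 8 7 4 6)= [2, 1, 8, 3, 6, 5, 0, 4, 7]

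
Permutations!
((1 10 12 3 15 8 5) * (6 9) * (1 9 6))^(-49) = ((1 10 12 3 15 8 5 9))^(-49) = (1 9 5 8 15 3 12 10)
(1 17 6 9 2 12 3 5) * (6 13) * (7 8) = (1 17 13 6 9 2 12 3 5)(7 8) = [0, 17, 12, 5, 4, 1, 9, 8, 7, 2, 10, 11, 3, 6, 14, 15, 16, 13]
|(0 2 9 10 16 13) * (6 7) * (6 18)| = |(0 2 9 10 16 13)(6 7 18)| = 6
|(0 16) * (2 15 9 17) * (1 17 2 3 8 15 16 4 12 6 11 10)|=14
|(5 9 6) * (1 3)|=|(1 3)(5 9 6)|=6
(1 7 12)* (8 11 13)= (1 7 12)(8 11 13)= [0, 7, 2, 3, 4, 5, 6, 12, 11, 9, 10, 13, 1, 8]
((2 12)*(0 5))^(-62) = ((0 5)(2 12))^(-62) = (12)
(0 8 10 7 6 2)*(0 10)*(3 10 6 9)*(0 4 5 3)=[8, 1, 6, 10, 5, 3, 2, 9, 4, 0, 7]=(0 8 4 5 3 10 7 9)(2 6)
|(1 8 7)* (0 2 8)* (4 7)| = 6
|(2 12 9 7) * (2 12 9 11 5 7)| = 4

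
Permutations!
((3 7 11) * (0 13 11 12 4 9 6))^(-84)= ((0 13 11 3 7 12 4 9 6))^(-84)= (0 4 3)(6 12 11)(7 13 9)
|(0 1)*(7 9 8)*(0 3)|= |(0 1 3)(7 9 8)|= 3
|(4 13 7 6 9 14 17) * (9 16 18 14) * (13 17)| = |(4 17)(6 16 18 14 13 7)| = 6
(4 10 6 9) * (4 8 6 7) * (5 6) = [0, 1, 2, 3, 10, 6, 9, 4, 5, 8, 7] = (4 10 7)(5 6 9 8)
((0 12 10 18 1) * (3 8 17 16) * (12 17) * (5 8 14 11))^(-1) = (0 1 18 10 12 8 5 11 14 3 16 17)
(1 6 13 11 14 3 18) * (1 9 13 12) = (1 6 12)(3 18 9 13 11 14) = [0, 6, 2, 18, 4, 5, 12, 7, 8, 13, 10, 14, 1, 11, 3, 15, 16, 17, 9]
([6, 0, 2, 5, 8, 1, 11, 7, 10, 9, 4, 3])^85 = (0 6 11 3 5 1)(4 8 10)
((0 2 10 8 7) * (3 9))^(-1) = ((0 2 10 8 7)(3 9))^(-1) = (0 7 8 10 2)(3 9)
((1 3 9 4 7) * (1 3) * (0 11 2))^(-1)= (0 2 11)(3 7 4 9)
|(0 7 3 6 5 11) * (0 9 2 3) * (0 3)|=|(0 7 3 6 5 11 9 2)|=8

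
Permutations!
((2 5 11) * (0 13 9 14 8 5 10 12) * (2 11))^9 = ((0 13 9 14 8 5 2 10 12))^9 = (14)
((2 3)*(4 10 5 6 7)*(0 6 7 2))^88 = (10)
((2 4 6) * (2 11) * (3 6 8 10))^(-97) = ((2 4 8 10 3 6 11))^(-97) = (2 4 8 10 3 6 11)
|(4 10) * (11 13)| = 2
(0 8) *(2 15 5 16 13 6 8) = (0 2 15 5 16 13 6 8) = [2, 1, 15, 3, 4, 16, 8, 7, 0, 9, 10, 11, 12, 6, 14, 5, 13]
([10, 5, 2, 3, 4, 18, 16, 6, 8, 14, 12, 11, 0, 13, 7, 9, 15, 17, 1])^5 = (0 12 10)(1 18 5)(6 7 14 9 15 16)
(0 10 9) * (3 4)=(0 10 9)(3 4)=[10, 1, 2, 4, 3, 5, 6, 7, 8, 0, 9]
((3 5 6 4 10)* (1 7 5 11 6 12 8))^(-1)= (1 8 12 5 7)(3 10 4 6 11)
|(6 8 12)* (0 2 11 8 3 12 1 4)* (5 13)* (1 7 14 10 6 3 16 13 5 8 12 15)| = |(0 2 11 12 3 15 1 4)(6 16 13 8 7 14 10)| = 56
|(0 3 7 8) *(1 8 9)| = 6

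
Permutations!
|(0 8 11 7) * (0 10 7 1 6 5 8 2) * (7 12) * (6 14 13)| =|(0 2)(1 14 13 6 5 8 11)(7 10 12)| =42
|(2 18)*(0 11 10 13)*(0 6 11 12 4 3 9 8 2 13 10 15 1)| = |(0 12 4 3 9 8 2 18 13 6 11 15 1)| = 13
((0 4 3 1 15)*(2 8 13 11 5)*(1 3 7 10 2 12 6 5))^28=((0 4 7 10 2 8 13 11 1 15)(5 12 6))^28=(0 1 13 2 7)(4 15 11 8 10)(5 12 6)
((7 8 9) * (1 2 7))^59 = (1 9 8 7 2)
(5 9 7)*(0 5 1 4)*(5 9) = (0 9 7 1 4) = [9, 4, 2, 3, 0, 5, 6, 1, 8, 7]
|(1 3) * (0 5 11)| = |(0 5 11)(1 3)| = 6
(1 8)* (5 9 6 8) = (1 5 9 6 8) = [0, 5, 2, 3, 4, 9, 8, 7, 1, 6]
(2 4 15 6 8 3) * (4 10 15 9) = (2 10 15 6 8 3)(4 9) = [0, 1, 10, 2, 9, 5, 8, 7, 3, 4, 15, 11, 12, 13, 14, 6]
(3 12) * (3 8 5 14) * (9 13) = (3 12 8 5 14)(9 13) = [0, 1, 2, 12, 4, 14, 6, 7, 5, 13, 10, 11, 8, 9, 3]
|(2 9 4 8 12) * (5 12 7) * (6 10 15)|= 21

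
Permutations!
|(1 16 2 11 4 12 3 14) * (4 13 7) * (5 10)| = |(1 16 2 11 13 7 4 12 3 14)(5 10)| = 10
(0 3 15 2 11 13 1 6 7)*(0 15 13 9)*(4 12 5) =(0 3 13 1 6 7 15 2 11 9)(4 12 5) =[3, 6, 11, 13, 12, 4, 7, 15, 8, 0, 10, 9, 5, 1, 14, 2]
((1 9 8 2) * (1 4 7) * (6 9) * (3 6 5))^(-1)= ((1 5 3 6 9 8 2 4 7))^(-1)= (1 7 4 2 8 9 6 3 5)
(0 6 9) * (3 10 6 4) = (0 4 3 10 6 9) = [4, 1, 2, 10, 3, 5, 9, 7, 8, 0, 6]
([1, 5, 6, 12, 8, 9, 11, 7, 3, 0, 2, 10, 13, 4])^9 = [1, 5, 6, 8, 13, 9, 11, 7, 4, 0, 2, 10, 3, 12]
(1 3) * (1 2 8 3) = (2 8 3) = [0, 1, 8, 2, 4, 5, 6, 7, 3]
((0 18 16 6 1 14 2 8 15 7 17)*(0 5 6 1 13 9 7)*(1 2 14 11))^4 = ((0 18 16 2 8 15)(1 11)(5 6 13 9 7 17))^4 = (0 8 16)(2 18 15)(5 7 13)(6 17 9)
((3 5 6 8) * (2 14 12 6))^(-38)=((2 14 12 6 8 3 5))^(-38)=(2 8 14 3 12 5 6)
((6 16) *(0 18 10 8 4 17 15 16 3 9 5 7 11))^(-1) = ((0 18 10 8 4 17 15 16 6 3 9 5 7 11))^(-1) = (0 11 7 5 9 3 6 16 15 17 4 8 10 18)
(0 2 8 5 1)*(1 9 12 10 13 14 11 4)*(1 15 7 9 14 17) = [2, 0, 8, 3, 15, 14, 6, 9, 5, 12, 13, 4, 10, 17, 11, 7, 16, 1] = (0 2 8 5 14 11 4 15 7 9 12 10 13 17 1)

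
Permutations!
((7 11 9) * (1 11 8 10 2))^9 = ((1 11 9 7 8 10 2))^9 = (1 9 8 2 11 7 10)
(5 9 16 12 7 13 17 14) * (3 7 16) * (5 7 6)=(3 6 5 9)(7 13 17 14)(12 16)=[0, 1, 2, 6, 4, 9, 5, 13, 8, 3, 10, 11, 16, 17, 7, 15, 12, 14]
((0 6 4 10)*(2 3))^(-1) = (0 10 4 6)(2 3)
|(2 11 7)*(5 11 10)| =5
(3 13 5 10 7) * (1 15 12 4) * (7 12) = (1 15 7 3 13 5 10 12 4) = [0, 15, 2, 13, 1, 10, 6, 3, 8, 9, 12, 11, 4, 5, 14, 7]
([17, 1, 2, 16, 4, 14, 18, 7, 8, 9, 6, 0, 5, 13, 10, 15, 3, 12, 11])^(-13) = [10, 1, 2, 16, 4, 11, 12, 7, 8, 9, 17, 14, 18, 13, 0, 15, 3, 6, 5]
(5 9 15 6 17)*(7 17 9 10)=[0, 1, 2, 3, 4, 10, 9, 17, 8, 15, 7, 11, 12, 13, 14, 6, 16, 5]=(5 10 7 17)(6 9 15)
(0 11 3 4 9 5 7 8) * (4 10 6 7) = (0 11 3 10 6 7 8)(4 9 5) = [11, 1, 2, 10, 9, 4, 7, 8, 0, 5, 6, 3]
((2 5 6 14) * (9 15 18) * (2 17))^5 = ((2 5 6 14 17)(9 15 18))^5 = (9 18 15)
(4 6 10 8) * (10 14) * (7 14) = (4 6 7 14 10 8) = [0, 1, 2, 3, 6, 5, 7, 14, 4, 9, 8, 11, 12, 13, 10]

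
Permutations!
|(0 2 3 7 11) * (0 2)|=|(2 3 7 11)|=4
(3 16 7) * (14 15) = (3 16 7)(14 15) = [0, 1, 2, 16, 4, 5, 6, 3, 8, 9, 10, 11, 12, 13, 15, 14, 7]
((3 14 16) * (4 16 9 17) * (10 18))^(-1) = (3 16 4 17 9 14)(10 18)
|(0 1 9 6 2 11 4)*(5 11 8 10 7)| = |(0 1 9 6 2 8 10 7 5 11 4)| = 11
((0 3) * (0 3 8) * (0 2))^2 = ((0 8 2))^2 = (0 2 8)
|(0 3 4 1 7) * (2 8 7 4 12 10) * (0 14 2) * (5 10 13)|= |(0 3 12 13 5 10)(1 4)(2 8 7 14)|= 12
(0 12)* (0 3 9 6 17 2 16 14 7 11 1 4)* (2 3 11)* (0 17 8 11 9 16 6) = (0 12 9)(1 4 17 3 16 14 7 2 6 8 11) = [12, 4, 6, 16, 17, 5, 8, 2, 11, 0, 10, 1, 9, 13, 7, 15, 14, 3]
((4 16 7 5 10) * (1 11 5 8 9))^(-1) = (1 9 8 7 16 4 10 5 11)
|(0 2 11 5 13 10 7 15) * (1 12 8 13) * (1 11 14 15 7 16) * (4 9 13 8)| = 28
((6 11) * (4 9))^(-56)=(11)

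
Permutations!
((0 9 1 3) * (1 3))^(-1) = (0 3 9)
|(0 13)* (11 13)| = 3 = |(0 11 13)|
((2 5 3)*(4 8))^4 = (8)(2 5 3)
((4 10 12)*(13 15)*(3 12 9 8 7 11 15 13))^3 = ((3 12 4 10 9 8 7 11 15))^3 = (3 10 7)(4 8 15)(9 11 12)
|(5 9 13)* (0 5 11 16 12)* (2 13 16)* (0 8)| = 6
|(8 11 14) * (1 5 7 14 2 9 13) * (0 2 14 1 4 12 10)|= 21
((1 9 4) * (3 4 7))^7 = (1 7 4 9 3)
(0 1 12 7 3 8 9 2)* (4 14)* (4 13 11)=[1, 12, 0, 8, 14, 5, 6, 3, 9, 2, 10, 4, 7, 11, 13]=(0 1 12 7 3 8 9 2)(4 14 13 11)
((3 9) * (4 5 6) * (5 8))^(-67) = (3 9)(4 8 5 6)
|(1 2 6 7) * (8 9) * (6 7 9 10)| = 12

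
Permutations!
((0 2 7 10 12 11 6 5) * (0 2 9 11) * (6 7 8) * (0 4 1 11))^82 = (1 12 7)(2 6)(4 10 11)(5 8)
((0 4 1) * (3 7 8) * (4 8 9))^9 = (0 3 9 1 8 7 4)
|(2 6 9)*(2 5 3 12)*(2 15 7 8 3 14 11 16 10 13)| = |(2 6 9 5 14 11 16 10 13)(3 12 15 7 8)| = 45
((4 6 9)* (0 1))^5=((0 1)(4 6 9))^5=(0 1)(4 9 6)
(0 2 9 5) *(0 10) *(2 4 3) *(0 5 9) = (0 4 3 2)(5 10) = [4, 1, 0, 2, 3, 10, 6, 7, 8, 9, 5]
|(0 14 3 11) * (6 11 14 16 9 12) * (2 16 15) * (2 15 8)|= 8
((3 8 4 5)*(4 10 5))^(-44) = ((3 8 10 5))^(-44) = (10)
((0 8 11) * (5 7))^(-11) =(0 8 11)(5 7)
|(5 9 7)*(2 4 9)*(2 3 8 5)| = 12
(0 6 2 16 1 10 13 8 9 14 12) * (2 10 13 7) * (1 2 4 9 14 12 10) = [6, 13, 16, 3, 9, 5, 1, 4, 14, 12, 7, 11, 0, 8, 10, 15, 2] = (0 6 1 13 8 14 10 7 4 9 12)(2 16)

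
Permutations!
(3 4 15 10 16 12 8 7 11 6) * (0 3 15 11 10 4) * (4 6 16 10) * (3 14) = (0 14 3)(4 11 16 12 8 7)(6 15) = [14, 1, 2, 0, 11, 5, 15, 4, 7, 9, 10, 16, 8, 13, 3, 6, 12]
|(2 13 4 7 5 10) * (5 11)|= 7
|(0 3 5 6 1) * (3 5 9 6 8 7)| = 8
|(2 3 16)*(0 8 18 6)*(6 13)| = |(0 8 18 13 6)(2 3 16)| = 15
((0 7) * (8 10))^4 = (10)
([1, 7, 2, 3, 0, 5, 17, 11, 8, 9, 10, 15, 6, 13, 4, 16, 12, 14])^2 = [7, 11, 2, 3, 1, 5, 14, 15, 8, 9, 10, 16, 17, 13, 0, 12, 6, 4]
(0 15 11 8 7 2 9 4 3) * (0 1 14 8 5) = [15, 14, 9, 1, 3, 0, 6, 2, 7, 4, 10, 5, 12, 13, 8, 11] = (0 15 11 5)(1 14 8 7 2 9 4 3)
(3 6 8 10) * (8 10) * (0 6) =(0 6 10 3) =[6, 1, 2, 0, 4, 5, 10, 7, 8, 9, 3]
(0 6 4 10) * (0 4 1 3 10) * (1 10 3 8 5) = (0 6 10 4)(1 8 5) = [6, 8, 2, 3, 0, 1, 10, 7, 5, 9, 4]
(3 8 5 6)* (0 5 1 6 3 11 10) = [5, 6, 2, 8, 4, 3, 11, 7, 1, 9, 0, 10] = (0 5 3 8 1 6 11 10)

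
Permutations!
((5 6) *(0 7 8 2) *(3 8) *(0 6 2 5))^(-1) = ((0 7 3 8 5 2 6))^(-1) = (0 6 2 5 8 3 7)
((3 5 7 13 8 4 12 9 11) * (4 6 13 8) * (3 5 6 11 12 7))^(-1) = ((3 6 13 4 7 8 11 5)(9 12))^(-1) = (3 5 11 8 7 4 13 6)(9 12)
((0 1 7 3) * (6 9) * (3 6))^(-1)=((0 1 7 6 9 3))^(-1)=(0 3 9 6 7 1)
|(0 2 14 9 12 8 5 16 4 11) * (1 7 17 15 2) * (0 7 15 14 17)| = 14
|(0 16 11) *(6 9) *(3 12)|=6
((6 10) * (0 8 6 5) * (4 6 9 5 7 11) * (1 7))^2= ((0 8 9 5)(1 7 11 4 6 10))^2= (0 9)(1 11 6)(4 10 7)(5 8)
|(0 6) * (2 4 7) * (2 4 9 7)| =|(0 6)(2 9 7 4)| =4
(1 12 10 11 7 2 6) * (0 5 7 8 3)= (0 5 7 2 6 1 12 10 11 8 3)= [5, 12, 6, 0, 4, 7, 1, 2, 3, 9, 11, 8, 10]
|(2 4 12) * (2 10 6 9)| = 6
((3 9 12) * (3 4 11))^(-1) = (3 11 4 12 9)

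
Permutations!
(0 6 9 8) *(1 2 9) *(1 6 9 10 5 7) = (0 9 8)(1 2 10 5 7) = [9, 2, 10, 3, 4, 7, 6, 1, 0, 8, 5]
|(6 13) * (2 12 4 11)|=|(2 12 4 11)(6 13)|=4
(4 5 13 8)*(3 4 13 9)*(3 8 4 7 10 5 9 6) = [0, 1, 2, 7, 9, 6, 3, 10, 13, 8, 5, 11, 12, 4] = (3 7 10 5 6)(4 9 8 13)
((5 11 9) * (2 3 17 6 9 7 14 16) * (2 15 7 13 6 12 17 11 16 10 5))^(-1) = (2 9 6 13 11 3)(5 10 14 7 15 16)(12 17)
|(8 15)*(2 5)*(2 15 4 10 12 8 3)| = 4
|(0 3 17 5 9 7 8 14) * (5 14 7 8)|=|(0 3 17 14)(5 9 8 7)|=4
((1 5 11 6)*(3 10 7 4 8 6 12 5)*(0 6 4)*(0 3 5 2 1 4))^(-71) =(0 6 4 8)(1 2 12 11 5)(3 10 7)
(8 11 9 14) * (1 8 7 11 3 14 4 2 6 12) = (1 8 3 14 7 11 9 4 2 6 12) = [0, 8, 6, 14, 2, 5, 12, 11, 3, 4, 10, 9, 1, 13, 7]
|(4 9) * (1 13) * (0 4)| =6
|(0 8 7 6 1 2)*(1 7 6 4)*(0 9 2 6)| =|(0 8)(1 6 7 4)(2 9)| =4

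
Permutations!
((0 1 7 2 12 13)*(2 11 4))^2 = (0 7 4 12)(1 11 2 13)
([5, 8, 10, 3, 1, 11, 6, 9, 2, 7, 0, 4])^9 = [5, 8, 10, 3, 1, 11, 6, 9, 2, 7, 0, 4]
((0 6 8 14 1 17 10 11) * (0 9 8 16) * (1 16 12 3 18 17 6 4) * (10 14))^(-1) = ((0 4 1 6 12 3 18 17 14 16)(8 10 11 9))^(-1) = (0 16 14 17 18 3 12 6 1 4)(8 9 11 10)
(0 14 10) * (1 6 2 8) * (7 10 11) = [14, 6, 8, 3, 4, 5, 2, 10, 1, 9, 0, 7, 12, 13, 11] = (0 14 11 7 10)(1 6 2 8)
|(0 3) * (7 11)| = |(0 3)(7 11)| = 2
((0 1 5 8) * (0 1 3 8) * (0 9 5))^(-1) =((0 3 8 1)(5 9))^(-1) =(0 1 8 3)(5 9)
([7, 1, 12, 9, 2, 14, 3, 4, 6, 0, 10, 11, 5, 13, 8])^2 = (0 4 12 14 6 9 7 2 5 8 3)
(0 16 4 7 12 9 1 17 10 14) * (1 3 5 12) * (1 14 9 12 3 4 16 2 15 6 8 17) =[2, 1, 15, 5, 7, 3, 8, 14, 17, 4, 9, 11, 12, 13, 0, 6, 16, 10] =(0 2 15 6 8 17 10 9 4 7 14)(3 5)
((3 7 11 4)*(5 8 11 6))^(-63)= (11)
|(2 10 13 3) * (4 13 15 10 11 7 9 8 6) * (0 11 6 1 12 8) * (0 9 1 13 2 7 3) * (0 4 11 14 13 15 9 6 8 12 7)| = 12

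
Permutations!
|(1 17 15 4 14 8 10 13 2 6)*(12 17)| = |(1 12 17 15 4 14 8 10 13 2 6)| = 11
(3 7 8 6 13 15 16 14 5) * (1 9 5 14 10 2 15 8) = [0, 9, 15, 7, 4, 3, 13, 1, 6, 5, 2, 11, 12, 8, 14, 16, 10] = (1 9 5 3 7)(2 15 16 10)(6 13 8)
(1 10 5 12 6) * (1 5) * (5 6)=[0, 10, 2, 3, 4, 12, 6, 7, 8, 9, 1, 11, 5]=(1 10)(5 12)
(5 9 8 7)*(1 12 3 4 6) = [0, 12, 2, 4, 6, 9, 1, 5, 7, 8, 10, 11, 3] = (1 12 3 4 6)(5 9 8 7)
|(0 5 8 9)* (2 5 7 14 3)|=|(0 7 14 3 2 5 8 9)|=8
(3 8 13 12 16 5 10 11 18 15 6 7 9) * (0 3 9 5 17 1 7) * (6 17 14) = [3, 7, 2, 8, 4, 10, 0, 5, 13, 9, 11, 18, 16, 12, 6, 17, 14, 1, 15] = (0 3 8 13 12 16 14 6)(1 7 5 10 11 18 15 17)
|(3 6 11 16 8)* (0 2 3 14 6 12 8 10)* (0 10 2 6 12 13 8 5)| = |(0 6 11 16 2 3 13 8 14 12 5)| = 11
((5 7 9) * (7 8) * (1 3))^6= ((1 3)(5 8 7 9))^6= (5 7)(8 9)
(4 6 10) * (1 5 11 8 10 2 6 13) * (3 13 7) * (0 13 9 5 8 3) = [13, 8, 6, 9, 7, 11, 2, 0, 10, 5, 4, 3, 12, 1] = (0 13 1 8 10 4 7)(2 6)(3 9 5 11)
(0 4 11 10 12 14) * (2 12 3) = (0 4 11 10 3 2 12 14) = [4, 1, 12, 2, 11, 5, 6, 7, 8, 9, 3, 10, 14, 13, 0]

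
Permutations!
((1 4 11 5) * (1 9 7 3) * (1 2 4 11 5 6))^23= (1 6 11)(2 3 7 9 5 4)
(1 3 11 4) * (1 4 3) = (3 11) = [0, 1, 2, 11, 4, 5, 6, 7, 8, 9, 10, 3]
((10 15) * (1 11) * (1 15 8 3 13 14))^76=(1 8)(3 11)(10 14)(13 15)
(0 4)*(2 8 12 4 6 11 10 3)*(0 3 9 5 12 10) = (0 6 11)(2 8 10 9 5 12 4 3) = [6, 1, 8, 2, 3, 12, 11, 7, 10, 5, 9, 0, 4]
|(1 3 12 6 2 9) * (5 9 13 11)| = 9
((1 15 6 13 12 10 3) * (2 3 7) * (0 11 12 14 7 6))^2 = (0 12 6 14 2 1)(3 15 11 10 13 7)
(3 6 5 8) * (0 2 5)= [2, 1, 5, 6, 4, 8, 0, 7, 3]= (0 2 5 8 3 6)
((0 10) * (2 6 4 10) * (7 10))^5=((0 2 6 4 7 10))^5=(0 10 7 4 6 2)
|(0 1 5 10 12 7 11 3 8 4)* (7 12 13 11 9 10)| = 11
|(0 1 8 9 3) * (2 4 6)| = |(0 1 8 9 3)(2 4 6)| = 15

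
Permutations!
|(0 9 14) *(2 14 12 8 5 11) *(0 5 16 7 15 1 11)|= |(0 9 12 8 16 7 15 1 11 2 14 5)|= 12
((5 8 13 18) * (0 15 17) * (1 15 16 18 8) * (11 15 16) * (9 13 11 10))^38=((0 10 9 13 8 11 15 17)(1 16 18 5))^38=(0 15 8 9)(1 18)(5 16)(10 17 11 13)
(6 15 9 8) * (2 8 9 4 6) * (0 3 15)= (0 3 15 4 6)(2 8)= [3, 1, 8, 15, 6, 5, 0, 7, 2, 9, 10, 11, 12, 13, 14, 4]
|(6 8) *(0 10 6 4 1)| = 6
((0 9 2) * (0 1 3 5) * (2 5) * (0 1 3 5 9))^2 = ((9)(1 5)(2 3))^2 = (9)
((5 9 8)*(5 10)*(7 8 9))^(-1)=(5 10 8 7)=((5 7 8 10))^(-1)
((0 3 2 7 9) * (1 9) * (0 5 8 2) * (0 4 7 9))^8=(9)(0 7 3 1 4)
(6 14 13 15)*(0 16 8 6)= [16, 1, 2, 3, 4, 5, 14, 7, 6, 9, 10, 11, 12, 15, 13, 0, 8]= (0 16 8 6 14 13 15)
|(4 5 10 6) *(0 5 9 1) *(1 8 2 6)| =|(0 5 10 1)(2 6 4 9 8)| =20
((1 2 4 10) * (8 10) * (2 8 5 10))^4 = (1 5 2)(4 8 10) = ((1 8 2 4 5 10))^4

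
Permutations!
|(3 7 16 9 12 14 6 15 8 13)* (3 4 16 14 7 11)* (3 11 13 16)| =24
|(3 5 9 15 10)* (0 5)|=|(0 5 9 15 10 3)|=6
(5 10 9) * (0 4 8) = (0 4 8)(5 10 9) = [4, 1, 2, 3, 8, 10, 6, 7, 0, 5, 9]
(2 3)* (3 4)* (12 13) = (2 4 3)(12 13) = [0, 1, 4, 2, 3, 5, 6, 7, 8, 9, 10, 11, 13, 12]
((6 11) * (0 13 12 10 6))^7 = (0 13 12 10 6 11)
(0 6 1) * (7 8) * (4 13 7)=(0 6 1)(4 13 7 8)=[6, 0, 2, 3, 13, 5, 1, 8, 4, 9, 10, 11, 12, 7]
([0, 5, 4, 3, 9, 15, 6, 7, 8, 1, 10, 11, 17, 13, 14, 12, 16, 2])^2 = (1 15 17 4)(2 9 5 12)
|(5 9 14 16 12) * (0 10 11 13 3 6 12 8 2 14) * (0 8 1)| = 14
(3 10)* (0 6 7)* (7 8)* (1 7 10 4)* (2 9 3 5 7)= [6, 2, 9, 4, 1, 7, 8, 0, 10, 3, 5]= (0 6 8 10 5 7)(1 2 9 3 4)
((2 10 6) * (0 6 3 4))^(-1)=((0 6 2 10 3 4))^(-1)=(0 4 3 10 2 6)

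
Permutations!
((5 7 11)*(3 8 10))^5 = (3 10 8)(5 11 7)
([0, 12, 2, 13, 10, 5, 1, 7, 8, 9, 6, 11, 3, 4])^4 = [0, 4, 2, 6, 12, 5, 13, 7, 8, 9, 3, 11, 10, 1]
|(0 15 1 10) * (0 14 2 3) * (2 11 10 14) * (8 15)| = |(0 8 15 1 14 11 10 2 3)| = 9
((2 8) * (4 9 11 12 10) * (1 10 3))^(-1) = (1 3 12 11 9 4 10)(2 8)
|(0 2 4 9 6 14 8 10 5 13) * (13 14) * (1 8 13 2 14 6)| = 24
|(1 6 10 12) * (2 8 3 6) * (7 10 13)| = |(1 2 8 3 6 13 7 10 12)| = 9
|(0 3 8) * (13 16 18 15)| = 12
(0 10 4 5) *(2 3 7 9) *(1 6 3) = [10, 6, 1, 7, 5, 0, 3, 9, 8, 2, 4] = (0 10 4 5)(1 6 3 7 9 2)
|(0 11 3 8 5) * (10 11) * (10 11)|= |(0 11 3 8 5)|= 5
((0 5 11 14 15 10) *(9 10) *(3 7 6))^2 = (0 11 15 10 5 14 9)(3 6 7)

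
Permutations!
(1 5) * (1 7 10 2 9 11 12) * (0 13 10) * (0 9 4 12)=(0 13 10 2 4 12 1 5 7 9 11)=[13, 5, 4, 3, 12, 7, 6, 9, 8, 11, 2, 0, 1, 10]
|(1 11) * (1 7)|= |(1 11 7)|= 3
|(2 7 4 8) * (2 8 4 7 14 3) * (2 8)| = |(2 14 3 8)| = 4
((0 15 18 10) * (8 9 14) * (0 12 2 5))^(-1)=(0 5 2 12 10 18 15)(8 14 9)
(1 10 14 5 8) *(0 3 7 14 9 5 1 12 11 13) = [3, 10, 2, 7, 4, 8, 6, 14, 12, 5, 9, 13, 11, 0, 1] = (0 3 7 14 1 10 9 5 8 12 11 13)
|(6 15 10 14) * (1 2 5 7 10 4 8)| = |(1 2 5 7 10 14 6 15 4 8)| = 10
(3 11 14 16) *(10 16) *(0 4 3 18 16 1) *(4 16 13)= (0 16 18 13 4 3 11 14 10 1)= [16, 0, 2, 11, 3, 5, 6, 7, 8, 9, 1, 14, 12, 4, 10, 15, 18, 17, 13]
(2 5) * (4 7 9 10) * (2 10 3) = [0, 1, 5, 2, 7, 10, 6, 9, 8, 3, 4] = (2 5 10 4 7 9 3)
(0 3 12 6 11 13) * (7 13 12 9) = (0 3 9 7 13)(6 11 12) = [3, 1, 2, 9, 4, 5, 11, 13, 8, 7, 10, 12, 6, 0]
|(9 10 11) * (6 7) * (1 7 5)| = 12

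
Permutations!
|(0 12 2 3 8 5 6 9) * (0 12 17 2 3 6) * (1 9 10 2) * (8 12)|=|(0 17 1 9 8 5)(2 6 10)(3 12)|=6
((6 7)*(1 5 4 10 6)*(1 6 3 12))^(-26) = ((1 5 4 10 3 12)(6 7))^(-26) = (1 3 4)(5 12 10)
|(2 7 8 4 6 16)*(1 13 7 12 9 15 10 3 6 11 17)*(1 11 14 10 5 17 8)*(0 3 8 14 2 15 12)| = |(0 3 6 16 15 5 17 11 14 10 8 4 2)(1 13 7)(9 12)| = 78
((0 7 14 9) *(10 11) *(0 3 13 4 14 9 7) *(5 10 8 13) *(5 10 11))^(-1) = ((3 10 5 11 8 13 4 14 7 9))^(-1) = (3 9 7 14 4 13 8 11 5 10)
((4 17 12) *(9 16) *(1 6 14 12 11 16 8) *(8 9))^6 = (1 11 12)(4 6 16)(8 17 14)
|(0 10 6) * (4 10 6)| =2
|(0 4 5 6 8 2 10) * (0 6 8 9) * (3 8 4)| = 14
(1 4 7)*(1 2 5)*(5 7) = (1 4 5)(2 7) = [0, 4, 7, 3, 5, 1, 6, 2]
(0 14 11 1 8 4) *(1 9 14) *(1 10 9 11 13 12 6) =(0 10 9 14 13 12 6 1 8 4) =[10, 8, 2, 3, 0, 5, 1, 7, 4, 14, 9, 11, 6, 12, 13]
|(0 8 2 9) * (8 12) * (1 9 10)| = 7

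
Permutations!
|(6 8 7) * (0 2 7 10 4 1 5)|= |(0 2 7 6 8 10 4 1 5)|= 9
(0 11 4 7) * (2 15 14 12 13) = (0 11 4 7)(2 15 14 12 13) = [11, 1, 15, 3, 7, 5, 6, 0, 8, 9, 10, 4, 13, 2, 12, 14]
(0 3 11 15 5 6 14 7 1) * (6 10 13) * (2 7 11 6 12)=[3, 0, 7, 6, 4, 10, 14, 1, 8, 9, 13, 15, 2, 12, 11, 5]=(0 3 6 14 11 15 5 10 13 12 2 7 1)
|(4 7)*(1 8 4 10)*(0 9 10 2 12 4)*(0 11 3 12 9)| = 10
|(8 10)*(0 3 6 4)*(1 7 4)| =6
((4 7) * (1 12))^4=(12)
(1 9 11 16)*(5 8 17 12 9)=(1 5 8 17 12 9 11 16)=[0, 5, 2, 3, 4, 8, 6, 7, 17, 11, 10, 16, 9, 13, 14, 15, 1, 12]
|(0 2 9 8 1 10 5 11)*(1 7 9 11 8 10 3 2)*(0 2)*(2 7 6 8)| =|(0 1 3)(2 11 7 9 10 5)(6 8)| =6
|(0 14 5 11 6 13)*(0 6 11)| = |(0 14 5)(6 13)| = 6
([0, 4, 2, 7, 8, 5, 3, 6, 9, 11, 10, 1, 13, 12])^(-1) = [0, 11, 2, 6, 1, 5, 7, 3, 4, 8, 10, 9, 13, 12]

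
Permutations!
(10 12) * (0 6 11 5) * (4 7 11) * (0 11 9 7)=(0 6 4)(5 11)(7 9)(10 12)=[6, 1, 2, 3, 0, 11, 4, 9, 8, 7, 12, 5, 10]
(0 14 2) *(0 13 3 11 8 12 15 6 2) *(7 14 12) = (0 12 15 6 2 13 3 11 8 7 14) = [12, 1, 13, 11, 4, 5, 2, 14, 7, 9, 10, 8, 15, 3, 0, 6]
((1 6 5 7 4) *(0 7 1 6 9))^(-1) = ((0 7 4 6 5 1 9))^(-1) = (0 9 1 5 6 4 7)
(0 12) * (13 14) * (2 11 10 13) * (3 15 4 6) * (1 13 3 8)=[12, 13, 11, 15, 6, 5, 8, 7, 1, 9, 3, 10, 0, 14, 2, 4]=(0 12)(1 13 14 2 11 10 3 15 4 6 8)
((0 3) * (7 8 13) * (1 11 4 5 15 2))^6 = (15)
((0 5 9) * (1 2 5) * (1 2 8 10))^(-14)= ((0 2 5 9)(1 8 10))^(-14)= (0 5)(1 8 10)(2 9)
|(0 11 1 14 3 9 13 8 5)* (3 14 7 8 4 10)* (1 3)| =11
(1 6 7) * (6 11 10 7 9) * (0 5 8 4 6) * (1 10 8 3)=(0 5 3 1 11 8 4 6 9)(7 10)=[5, 11, 2, 1, 6, 3, 9, 10, 4, 0, 7, 8]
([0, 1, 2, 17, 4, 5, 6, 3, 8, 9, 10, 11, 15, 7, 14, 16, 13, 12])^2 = [0, 1, 2, 12, 4, 5, 6, 17, 8, 9, 10, 11, 16, 3, 14, 13, 7, 15]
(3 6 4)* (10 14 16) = (3 6 4)(10 14 16) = [0, 1, 2, 6, 3, 5, 4, 7, 8, 9, 14, 11, 12, 13, 16, 15, 10]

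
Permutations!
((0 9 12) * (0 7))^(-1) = ((0 9 12 7))^(-1) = (0 7 12 9)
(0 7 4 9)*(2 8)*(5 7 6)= (0 6 5 7 4 9)(2 8)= [6, 1, 8, 3, 9, 7, 5, 4, 2, 0]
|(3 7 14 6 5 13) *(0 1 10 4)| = 12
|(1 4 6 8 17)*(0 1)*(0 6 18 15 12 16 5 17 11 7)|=13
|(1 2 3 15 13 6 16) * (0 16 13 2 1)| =|(0 16)(2 3 15)(6 13)| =6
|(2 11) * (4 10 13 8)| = |(2 11)(4 10 13 8)| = 4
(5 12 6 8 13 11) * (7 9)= [0, 1, 2, 3, 4, 12, 8, 9, 13, 7, 10, 5, 6, 11]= (5 12 6 8 13 11)(7 9)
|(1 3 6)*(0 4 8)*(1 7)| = |(0 4 8)(1 3 6 7)| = 12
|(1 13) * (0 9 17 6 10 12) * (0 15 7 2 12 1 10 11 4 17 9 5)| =|(0 5)(1 13 10)(2 12 15 7)(4 17 6 11)| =12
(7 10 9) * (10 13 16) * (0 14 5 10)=(0 14 5 10 9 7 13 16)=[14, 1, 2, 3, 4, 10, 6, 13, 8, 7, 9, 11, 12, 16, 5, 15, 0]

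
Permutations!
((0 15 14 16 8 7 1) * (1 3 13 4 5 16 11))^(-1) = (0 1 11 14 15)(3 7 8 16 5 4 13)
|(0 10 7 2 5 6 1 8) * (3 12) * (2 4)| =18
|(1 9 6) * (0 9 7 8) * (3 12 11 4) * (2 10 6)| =8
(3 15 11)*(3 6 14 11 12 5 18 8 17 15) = (5 18 8 17 15 12)(6 14 11) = [0, 1, 2, 3, 4, 18, 14, 7, 17, 9, 10, 6, 5, 13, 11, 12, 16, 15, 8]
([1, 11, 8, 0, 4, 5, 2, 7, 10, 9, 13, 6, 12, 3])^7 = (0 13 8 6 1 3 10 2 11)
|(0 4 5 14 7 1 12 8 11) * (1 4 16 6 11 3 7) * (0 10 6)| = 24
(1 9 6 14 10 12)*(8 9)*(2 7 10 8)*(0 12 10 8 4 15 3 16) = (0 12 1 2 7 8 9 6 14 4 15 3 16) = [12, 2, 7, 16, 15, 5, 14, 8, 9, 6, 10, 11, 1, 13, 4, 3, 0]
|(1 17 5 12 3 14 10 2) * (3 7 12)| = 14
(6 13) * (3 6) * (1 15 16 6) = (1 15 16 6 13 3) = [0, 15, 2, 1, 4, 5, 13, 7, 8, 9, 10, 11, 12, 3, 14, 16, 6]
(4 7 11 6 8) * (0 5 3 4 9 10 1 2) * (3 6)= (0 5 6 8 9 10 1 2)(3 4 7 11)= [5, 2, 0, 4, 7, 6, 8, 11, 9, 10, 1, 3]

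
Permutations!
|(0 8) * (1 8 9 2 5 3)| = |(0 9 2 5 3 1 8)| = 7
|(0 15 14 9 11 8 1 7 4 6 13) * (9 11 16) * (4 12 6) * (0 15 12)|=10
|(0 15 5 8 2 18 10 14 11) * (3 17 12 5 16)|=13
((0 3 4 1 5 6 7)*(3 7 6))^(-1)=(0 7)(1 4 3 5)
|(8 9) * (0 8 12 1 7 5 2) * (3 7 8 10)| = 12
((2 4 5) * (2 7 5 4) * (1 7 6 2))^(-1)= (1 2 6 5 7)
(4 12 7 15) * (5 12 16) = (4 16 5 12 7 15) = [0, 1, 2, 3, 16, 12, 6, 15, 8, 9, 10, 11, 7, 13, 14, 4, 5]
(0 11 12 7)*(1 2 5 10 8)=(0 11 12 7)(1 2 5 10 8)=[11, 2, 5, 3, 4, 10, 6, 0, 1, 9, 8, 12, 7]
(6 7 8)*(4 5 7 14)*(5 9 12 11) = (4 9 12 11 5 7 8 6 14) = [0, 1, 2, 3, 9, 7, 14, 8, 6, 12, 10, 5, 11, 13, 4]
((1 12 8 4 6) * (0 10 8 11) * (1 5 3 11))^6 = (12)(0 3 6 8)(4 10 11 5)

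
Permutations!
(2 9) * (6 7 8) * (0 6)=(0 6 7 8)(2 9)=[6, 1, 9, 3, 4, 5, 7, 8, 0, 2]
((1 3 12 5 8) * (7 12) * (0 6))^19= (0 6)(1 3 7 12 5 8)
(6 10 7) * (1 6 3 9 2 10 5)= (1 6 5)(2 10 7 3 9)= [0, 6, 10, 9, 4, 1, 5, 3, 8, 2, 7]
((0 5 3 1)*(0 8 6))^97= (0 5 3 1 8 6)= ((0 5 3 1 8 6))^97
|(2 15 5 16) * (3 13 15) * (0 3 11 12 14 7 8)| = 12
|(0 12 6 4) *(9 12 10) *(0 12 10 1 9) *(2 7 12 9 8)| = |(0 1 8 2 7 12 6 4 9 10)| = 10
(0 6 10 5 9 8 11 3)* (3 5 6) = [3, 1, 2, 0, 4, 9, 10, 7, 11, 8, 6, 5] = (0 3)(5 9 8 11)(6 10)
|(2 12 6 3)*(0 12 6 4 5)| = |(0 12 4 5)(2 6 3)| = 12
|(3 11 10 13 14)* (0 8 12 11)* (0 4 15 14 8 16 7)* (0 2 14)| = 40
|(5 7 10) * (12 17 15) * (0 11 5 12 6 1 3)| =|(0 11 5 7 10 12 17 15 6 1 3)| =11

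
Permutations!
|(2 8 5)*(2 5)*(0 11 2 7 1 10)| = 7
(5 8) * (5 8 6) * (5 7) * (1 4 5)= [0, 4, 2, 3, 5, 6, 7, 1, 8]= (8)(1 4 5 6 7)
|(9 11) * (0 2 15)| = |(0 2 15)(9 11)| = 6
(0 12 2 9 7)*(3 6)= (0 12 2 9 7)(3 6)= [12, 1, 9, 6, 4, 5, 3, 0, 8, 7, 10, 11, 2]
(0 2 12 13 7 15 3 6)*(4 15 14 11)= (0 2 12 13 7 14 11 4 15 3 6)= [2, 1, 12, 6, 15, 5, 0, 14, 8, 9, 10, 4, 13, 7, 11, 3]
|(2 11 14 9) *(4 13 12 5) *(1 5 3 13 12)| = 12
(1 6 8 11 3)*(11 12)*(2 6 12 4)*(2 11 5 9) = (1 12 5 9 2 6 8 4 11 3) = [0, 12, 6, 1, 11, 9, 8, 7, 4, 2, 10, 3, 5]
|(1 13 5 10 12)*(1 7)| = |(1 13 5 10 12 7)| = 6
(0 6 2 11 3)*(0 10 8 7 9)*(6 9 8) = (0 9)(2 11 3 10 6)(7 8) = [9, 1, 11, 10, 4, 5, 2, 8, 7, 0, 6, 3]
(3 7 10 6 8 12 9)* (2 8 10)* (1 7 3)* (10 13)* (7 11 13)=(1 11 13 10 6 7 2 8 12 9)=[0, 11, 8, 3, 4, 5, 7, 2, 12, 1, 6, 13, 9, 10]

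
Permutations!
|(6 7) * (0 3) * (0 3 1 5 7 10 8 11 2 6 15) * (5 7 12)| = 20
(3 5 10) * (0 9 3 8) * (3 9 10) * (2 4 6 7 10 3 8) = (0 3 5 8)(2 4 6 7 10) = [3, 1, 4, 5, 6, 8, 7, 10, 0, 9, 2]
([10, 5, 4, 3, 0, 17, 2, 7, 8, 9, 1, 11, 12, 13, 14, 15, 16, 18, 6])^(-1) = (0 4 2 6 18 17 5 1 10)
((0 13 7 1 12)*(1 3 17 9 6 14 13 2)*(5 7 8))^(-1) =((0 2 1 12)(3 17 9 6 14 13 8 5 7))^(-1) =(0 12 1 2)(3 7 5 8 13 14 6 9 17)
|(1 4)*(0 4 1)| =2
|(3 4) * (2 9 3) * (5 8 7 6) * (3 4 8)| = |(2 9 4)(3 8 7 6 5)| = 15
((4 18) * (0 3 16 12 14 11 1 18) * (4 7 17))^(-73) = (0 14 7 3 11 17 16 1 4 12 18)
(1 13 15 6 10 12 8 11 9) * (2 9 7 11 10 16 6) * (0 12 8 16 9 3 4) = [12, 13, 3, 4, 0, 5, 9, 11, 10, 1, 8, 7, 16, 15, 14, 2, 6] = (0 12 16 6 9 1 13 15 2 3 4)(7 11)(8 10)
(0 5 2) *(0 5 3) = [3, 1, 5, 0, 4, 2] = (0 3)(2 5)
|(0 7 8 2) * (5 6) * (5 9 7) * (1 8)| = |(0 5 6 9 7 1 8 2)| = 8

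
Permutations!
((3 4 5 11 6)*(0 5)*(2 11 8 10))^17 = ((0 5 8 10 2 11 6 3 4))^17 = (0 4 3 6 11 2 10 8 5)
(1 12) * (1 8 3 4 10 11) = [0, 12, 2, 4, 10, 5, 6, 7, 3, 9, 11, 1, 8] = (1 12 8 3 4 10 11)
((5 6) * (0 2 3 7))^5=((0 2 3 7)(5 6))^5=(0 2 3 7)(5 6)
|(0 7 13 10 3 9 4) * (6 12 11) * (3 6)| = |(0 7 13 10 6 12 11 3 9 4)| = 10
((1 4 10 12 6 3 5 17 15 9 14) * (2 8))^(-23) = (1 14 9 15 17 5 3 6 12 10 4)(2 8) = ((1 4 10 12 6 3 5 17 15 9 14)(2 8))^(-23)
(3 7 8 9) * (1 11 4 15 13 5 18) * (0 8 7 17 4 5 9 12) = (0 8 12)(1 11 5 18)(3 17 4 15 13 9) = [8, 11, 2, 17, 15, 18, 6, 7, 12, 3, 10, 5, 0, 9, 14, 13, 16, 4, 1]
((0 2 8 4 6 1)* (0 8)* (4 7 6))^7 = ((0 2)(1 8 7 6))^7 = (0 2)(1 6 7 8)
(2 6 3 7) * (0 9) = (0 9)(2 6 3 7) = [9, 1, 6, 7, 4, 5, 3, 2, 8, 0]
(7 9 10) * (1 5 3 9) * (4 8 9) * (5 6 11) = (1 6 11 5 3 4 8 9 10 7) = [0, 6, 2, 4, 8, 3, 11, 1, 9, 10, 7, 5]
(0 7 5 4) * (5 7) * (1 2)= [5, 2, 1, 3, 0, 4, 6, 7]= (7)(0 5 4)(1 2)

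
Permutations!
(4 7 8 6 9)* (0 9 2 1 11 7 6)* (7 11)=(11)(0 9 4 6 2 1 7 8)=[9, 7, 1, 3, 6, 5, 2, 8, 0, 4, 10, 11]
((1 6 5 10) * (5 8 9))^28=(1 5 8)(6 10 9)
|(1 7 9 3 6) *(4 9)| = |(1 7 4 9 3 6)| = 6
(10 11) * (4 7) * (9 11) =(4 7)(9 11 10) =[0, 1, 2, 3, 7, 5, 6, 4, 8, 11, 9, 10]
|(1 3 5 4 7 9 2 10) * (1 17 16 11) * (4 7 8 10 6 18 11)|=|(1 3 5 7 9 2 6 18 11)(4 8 10 17 16)|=45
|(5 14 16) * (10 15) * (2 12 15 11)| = |(2 12 15 10 11)(5 14 16)| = 15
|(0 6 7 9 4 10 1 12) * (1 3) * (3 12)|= |(0 6 7 9 4 10 12)(1 3)|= 14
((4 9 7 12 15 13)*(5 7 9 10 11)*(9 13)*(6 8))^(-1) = (4 13 9 15 12 7 5 11 10)(6 8)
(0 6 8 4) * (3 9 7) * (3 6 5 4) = [5, 1, 2, 9, 0, 4, 8, 6, 3, 7] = (0 5 4)(3 9 7 6 8)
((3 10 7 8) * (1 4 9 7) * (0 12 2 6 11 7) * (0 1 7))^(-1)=(0 11 6 2 12)(1 9 4)(3 8 7 10)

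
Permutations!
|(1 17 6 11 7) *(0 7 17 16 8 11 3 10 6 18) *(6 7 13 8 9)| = |(0 13 8 11 17 18)(1 16 9 6 3 10 7)| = 42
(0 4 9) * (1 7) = (0 4 9)(1 7) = [4, 7, 2, 3, 9, 5, 6, 1, 8, 0]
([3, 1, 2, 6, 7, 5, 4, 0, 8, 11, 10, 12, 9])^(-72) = (12)(0 4 3 7 6)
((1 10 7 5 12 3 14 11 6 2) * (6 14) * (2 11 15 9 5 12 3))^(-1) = ((1 10 7 12 2)(3 6 11 14 15 9 5))^(-1) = (1 2 12 7 10)(3 5 9 15 14 11 6)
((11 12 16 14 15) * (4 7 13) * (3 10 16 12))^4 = (3 15 16)(4 7 13)(10 11 14)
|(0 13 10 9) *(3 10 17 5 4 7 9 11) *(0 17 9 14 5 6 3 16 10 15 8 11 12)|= 12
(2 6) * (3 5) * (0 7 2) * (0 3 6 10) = (0 7 2 10)(3 5 6) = [7, 1, 10, 5, 4, 6, 3, 2, 8, 9, 0]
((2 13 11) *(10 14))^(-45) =(10 14)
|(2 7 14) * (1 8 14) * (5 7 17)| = 7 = |(1 8 14 2 17 5 7)|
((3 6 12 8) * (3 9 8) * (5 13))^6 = ((3 6 12)(5 13)(8 9))^6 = (13)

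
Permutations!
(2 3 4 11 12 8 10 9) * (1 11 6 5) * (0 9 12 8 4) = [9, 11, 3, 0, 6, 1, 5, 7, 10, 2, 12, 8, 4] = (0 9 2 3)(1 11 8 10 12 4 6 5)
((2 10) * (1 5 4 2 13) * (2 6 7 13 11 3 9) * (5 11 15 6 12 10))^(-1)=((1 11 3 9 2 5 4 12 10 15 6 7 13))^(-1)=(1 13 7 6 15 10 12 4 5 2 9 3 11)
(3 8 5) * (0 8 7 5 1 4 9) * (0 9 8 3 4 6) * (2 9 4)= (0 3 7 5 2 9 4 8 1 6)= [3, 6, 9, 7, 8, 2, 0, 5, 1, 4]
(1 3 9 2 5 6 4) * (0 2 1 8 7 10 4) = (0 2 5 6)(1 3 9)(4 8 7 10) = [2, 3, 5, 9, 8, 6, 0, 10, 7, 1, 4]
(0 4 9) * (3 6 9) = [4, 1, 2, 6, 3, 5, 9, 7, 8, 0] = (0 4 3 6 9)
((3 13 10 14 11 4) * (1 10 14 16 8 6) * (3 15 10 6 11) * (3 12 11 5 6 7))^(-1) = ((1 7 3 13 14 12 11 4 15 10 16 8 5 6))^(-1) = (1 6 5 8 16 10 15 4 11 12 14 13 3 7)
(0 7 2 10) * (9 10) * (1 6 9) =(0 7 2 1 6 9 10) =[7, 6, 1, 3, 4, 5, 9, 2, 8, 10, 0]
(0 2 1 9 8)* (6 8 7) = [2, 9, 1, 3, 4, 5, 8, 6, 0, 7] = (0 2 1 9 7 6 8)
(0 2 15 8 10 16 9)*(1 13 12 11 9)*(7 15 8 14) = (0 2 8 10 16 1 13 12 11 9)(7 15 14) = [2, 13, 8, 3, 4, 5, 6, 15, 10, 0, 16, 9, 11, 12, 7, 14, 1]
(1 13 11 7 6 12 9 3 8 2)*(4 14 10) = [0, 13, 1, 8, 14, 5, 12, 6, 2, 3, 4, 7, 9, 11, 10] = (1 13 11 7 6 12 9 3 8 2)(4 14 10)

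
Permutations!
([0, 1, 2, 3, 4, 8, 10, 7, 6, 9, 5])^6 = (5 6)(8 10)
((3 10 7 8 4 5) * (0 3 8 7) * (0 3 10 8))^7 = (0 10 3 8 4 5)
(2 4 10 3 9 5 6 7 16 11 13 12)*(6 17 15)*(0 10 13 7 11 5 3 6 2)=(0 10 6 11 7 16 5 17 15 2 4 13 12)(3 9)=[10, 1, 4, 9, 13, 17, 11, 16, 8, 3, 6, 7, 0, 12, 14, 2, 5, 15]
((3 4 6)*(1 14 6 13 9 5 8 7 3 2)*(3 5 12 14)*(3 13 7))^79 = ((1 13 9 12 14 6 2)(3 4 7 5 8))^79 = (1 9 14 2 13 12 6)(3 8 5 7 4)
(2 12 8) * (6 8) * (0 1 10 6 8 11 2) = (0 1 10 6 11 2 12 8) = [1, 10, 12, 3, 4, 5, 11, 7, 0, 9, 6, 2, 8]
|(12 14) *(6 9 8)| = 6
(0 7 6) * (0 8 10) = (0 7 6 8 10) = [7, 1, 2, 3, 4, 5, 8, 6, 10, 9, 0]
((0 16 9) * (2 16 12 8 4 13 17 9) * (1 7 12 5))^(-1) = (0 9 17 13 4 8 12 7 1 5)(2 16)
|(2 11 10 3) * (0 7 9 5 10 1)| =|(0 7 9 5 10 3 2 11 1)| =9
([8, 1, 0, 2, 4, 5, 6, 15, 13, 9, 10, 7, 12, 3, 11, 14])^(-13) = (0 13 2 8 3)(7 11 14 15)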